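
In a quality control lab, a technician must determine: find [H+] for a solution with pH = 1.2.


[H+] = 10^(-pH) = 10^(-1.2)
= 6.31×10^-2 M

6.31×10^-2 M


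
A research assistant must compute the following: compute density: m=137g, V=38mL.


ρ = mass/volume
= 137/38
= 3.605 g/mL

3.605 g/mL


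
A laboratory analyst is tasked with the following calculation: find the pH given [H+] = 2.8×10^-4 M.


pH = -log10([H+]) = -log10(2.8×10^-4)
= 4 - log10(2.8)
= 4 - 0.45
= 3.55

3.55


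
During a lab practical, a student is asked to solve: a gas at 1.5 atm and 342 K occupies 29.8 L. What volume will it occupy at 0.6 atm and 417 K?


P1V1/T1 = P2V2/T2
V2 = P1V1T2/(T1P2)
= 1.5×29.8×417/(342×0.6)
= 90.838 L

90.838 L


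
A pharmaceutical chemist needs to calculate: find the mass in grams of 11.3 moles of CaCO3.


M(CaCO3) = 100.09 g/mol
mass = n × M = 11.3 × 100.09 = 1131.02 g

1131.02 g


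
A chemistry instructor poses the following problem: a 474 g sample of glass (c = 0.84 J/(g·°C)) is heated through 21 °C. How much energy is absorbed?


q = mcΔT = 474 × 0.84 × 21
= 8361.36 J

8361.36 J


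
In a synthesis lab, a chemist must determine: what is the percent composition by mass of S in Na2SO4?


M(Na2SO4) = 2×22.99 + 1×32.07 + 4×16.0 = 142.05 g/mol
Mass of S = 1 × 32.07 = 32.07 g/mol
% S = 32.07/142.05 × 100 = 22.58%

22.58%


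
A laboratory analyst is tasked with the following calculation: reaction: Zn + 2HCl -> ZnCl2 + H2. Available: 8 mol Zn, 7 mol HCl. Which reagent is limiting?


Mole ratio available / coefficient:
  Zn: 8/1 = 8.000
  HCl: 7/2 = 3.500
Smaller ratio is limiting.

HCl


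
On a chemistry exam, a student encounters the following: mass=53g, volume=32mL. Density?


ρ = mass/volume
= 53/32
= 1.656 g/mL

1.656 g/mL


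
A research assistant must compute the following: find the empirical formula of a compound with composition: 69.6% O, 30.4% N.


Assume 100 g sample. Moles of each element:
  O: 69.6/16.0 = 4.35 mol
  N: 30.4/14.01 = 2.17 mol
Divide by smallest (2.17):
  O: 4.35/2.17 = 2.0
  N: 2.17/2.17 = 1.0
Empirical formula: NO2

NO2


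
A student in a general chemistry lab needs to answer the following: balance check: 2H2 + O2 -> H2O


Equation: 2H2 + O2 -> H2O
Check atoms: H: 4≠2, O: 2≠1
Not balanced

No, not balanced


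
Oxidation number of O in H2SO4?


O is usually -2
Oxidation number: -2

-2


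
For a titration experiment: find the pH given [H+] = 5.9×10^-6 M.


pH = -log10([H+]) = -log10(5.9×10^-6)
= 6 - log10(5.9)
= 6 - 0.77
= 5.23

5.23


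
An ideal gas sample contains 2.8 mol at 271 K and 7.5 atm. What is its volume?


PV = nRT  (R = 0.08206 L·atm/(mol·K))
V = nRT/P = 2.8×0.08206×271/7.5
= 8.302 L

8.302 L


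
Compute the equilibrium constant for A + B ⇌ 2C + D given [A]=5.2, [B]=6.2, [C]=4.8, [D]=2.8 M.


Kc = [C]^2[D]/([A][B])
= (4.8^2 × 2.8^1)/(5.2^1 × 6.2^1)
= 64.512/32.24
= 2.001

2.001


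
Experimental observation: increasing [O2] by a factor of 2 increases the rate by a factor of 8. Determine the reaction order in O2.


rate ∝ [O2]^n
2^n = 8 → n = 3
Order in O2: 3

3


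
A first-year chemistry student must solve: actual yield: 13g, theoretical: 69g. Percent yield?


% yield = actual/theoretical × 100
= 13/69 × 100
= 18.84%

18.84%


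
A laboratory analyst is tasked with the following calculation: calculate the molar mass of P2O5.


M(P2O5) = 2×30.97 + 5×16.0
= 61.94 + 80.0
= 141.94 g/mol

141.94 g/mol


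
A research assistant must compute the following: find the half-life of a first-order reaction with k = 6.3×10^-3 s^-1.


t½ = ln2/k = 0.693147/(6.3×10^-3 s^-1)
= 110.0 s

110.0 s


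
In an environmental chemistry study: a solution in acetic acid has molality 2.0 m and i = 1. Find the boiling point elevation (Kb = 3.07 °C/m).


ΔTb = Kb × m × i
= 3.07 × 2.0 × 1
= 6.14 °C

6.14 °C


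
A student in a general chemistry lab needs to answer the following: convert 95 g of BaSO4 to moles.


M(BaSO4) = 233.4 g/mol
n = mass/M = 95/233.4 = 0.407 mol

0.407 mol


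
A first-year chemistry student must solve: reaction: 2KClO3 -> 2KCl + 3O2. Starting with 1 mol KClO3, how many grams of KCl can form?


Mole ratio KCl:KClO3 = 2:2
n(KCl) = 1 × 2/2 = 1.000 mol
mass = 1.000 × 74.55 = 74.55 g

74.55 g


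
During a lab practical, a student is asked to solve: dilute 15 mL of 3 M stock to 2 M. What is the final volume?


C1V1 = C2V2
3 × 15 = 2 × V2
V2 = 45/2 = 22.5 mL

22.5 mL


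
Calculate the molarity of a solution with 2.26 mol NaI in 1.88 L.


M = n/V = 2.26/1.88 = 1.202 mol/L

1.202 M


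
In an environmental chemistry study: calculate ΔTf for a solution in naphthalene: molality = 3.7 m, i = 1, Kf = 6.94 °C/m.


ΔTf = Kf × m × i
= 6.94 × 3.7 × 1
= 25.678 °C

25.678 °C


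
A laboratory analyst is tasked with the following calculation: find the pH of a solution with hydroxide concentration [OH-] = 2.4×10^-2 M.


pOH = -log10([OH-]) = -log10(2.4×10^-2)
= 2 - log10(2.4) = 1.62
pH = 14 - pOH = 14 - 1.62 = 12.38

12.38


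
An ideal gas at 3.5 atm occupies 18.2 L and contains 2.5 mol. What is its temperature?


PV = nRT  (R = 0.08206 L·atm/(mol·K))
T = PV/(nR) = 3.5×18.2/(2.5×0.08206)
= 63.70/0.205150
= 310.50 K

310.50 K


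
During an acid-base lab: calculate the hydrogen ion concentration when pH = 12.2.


[H+] = 10^(-pH) = 10^(-12.2)
= 6.31×10^-13 M

6.31×10^-13 M


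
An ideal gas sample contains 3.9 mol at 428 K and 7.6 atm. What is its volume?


PV = nRT  (R = 0.08206 L·atm/(mol·K))
V = nRT/P = 3.9×0.08206×428/7.6
= 18.023 L

18.023 L


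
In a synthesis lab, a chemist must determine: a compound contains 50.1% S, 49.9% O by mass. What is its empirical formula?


Assume 100 g sample. Moles of each element:
  S: 50.1/32.07 = 1.562 mol
  O: 49.9/16.0 = 3.119 mol
Divide by smallest (1.562):
  S: 1.562/1.562 = 1.0
  O: 3.119/1.562 = 2.0
Empirical formula: SO2

SO2


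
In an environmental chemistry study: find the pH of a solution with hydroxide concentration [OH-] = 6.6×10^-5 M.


pOH = -log10([OH-]) = -log10(6.6×10^-5)
= 5 - log10(6.6) = 4.18
pH = 14 - pOH = 14 - 4.18 = 9.82

9.82


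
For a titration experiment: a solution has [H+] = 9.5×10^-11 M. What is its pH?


pH = -log10([H+]) = -log10(9.5×10^-11)
= 11 - log10(9.5)
= 11 - 0.98
= 10.02

10.02


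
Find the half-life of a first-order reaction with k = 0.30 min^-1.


t½ = ln2/k = 0.693147/(0.30 min^-1)
= 2.310 min

2.310 min


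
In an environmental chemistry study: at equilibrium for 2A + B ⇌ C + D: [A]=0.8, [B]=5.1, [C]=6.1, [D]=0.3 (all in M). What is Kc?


Kc = [C][D]/([A]^2[B])
= (6.1^1 × 0.3^1)/(0.8^2 × 5.1^1)
= 1.83/3.264
= 0.5607

0.5607


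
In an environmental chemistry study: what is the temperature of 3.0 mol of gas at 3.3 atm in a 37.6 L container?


PV = nRT  (R = 0.08206 L·atm/(mol·K))
T = PV/(nR) = 3.3×37.6/(3.0×0.08206)
= 124.08/0.246180
= 504.02 K

504.02 K


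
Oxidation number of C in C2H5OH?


2x + 6(+1) + (-2) = 0, so x = -2
Oxidation number: -2

-2


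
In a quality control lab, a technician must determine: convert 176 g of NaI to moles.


M(NaI) = 149.89 g/mol
n = mass/M = 176/149.89 = 1.1742 mol

1.1742 mol


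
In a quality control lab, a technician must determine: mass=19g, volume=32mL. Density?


ρ = mass/volume
= 19/32
= 0.594 g/mL

0.594 g/mL


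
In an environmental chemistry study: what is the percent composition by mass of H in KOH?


M(KOH) = 1×39.1 + 1×16.0 + 1×1.008 = 56.108 g/mol
Mass of H = 1 × 1.008 = 1.008 g/mol
% H = 1.008/56.108 × 100 = 1.80%

1.80%


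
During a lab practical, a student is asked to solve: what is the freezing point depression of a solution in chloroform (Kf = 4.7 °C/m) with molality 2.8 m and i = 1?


ΔTf = Kf × m × i
= 4.7 × 2.8 × 1
= 13.16 °C

13.16 °C


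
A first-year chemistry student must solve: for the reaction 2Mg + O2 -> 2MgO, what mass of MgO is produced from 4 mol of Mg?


Mole ratio MgO:Mg = 2:2
n(MgO) = 4 × 2/2 = 4.000 mol
mass = 4.000 × 40.31 = 161.24 g

161.24 g


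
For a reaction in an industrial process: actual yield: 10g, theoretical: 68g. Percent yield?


% yield = actual/theoretical × 100
= 10/68 × 100
= 14.71%

14.71%


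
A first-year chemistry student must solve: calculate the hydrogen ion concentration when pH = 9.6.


[H+] = 10^(-pH) = 10^(-9.6)
= 2.51×10^-10 M

2.51×10^-10 M


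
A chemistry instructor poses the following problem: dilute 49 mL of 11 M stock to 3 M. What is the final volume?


C1V1 = C2V2
11 × 49 = 3 × V2
V2 = 539/3 = 179.67 mL

179.67 mL


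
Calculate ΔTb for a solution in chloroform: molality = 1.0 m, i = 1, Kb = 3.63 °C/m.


ΔTb = Kb × m × i
= 3.63 × 1.0 × 1
= 3.63 °C

3.63 °C


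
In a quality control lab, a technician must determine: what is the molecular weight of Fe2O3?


M(Fe2O3) = 2×55.85 + 3×16.0
= 111.7 + 48.0
= 159.7 g/mol

159.7 g/mol


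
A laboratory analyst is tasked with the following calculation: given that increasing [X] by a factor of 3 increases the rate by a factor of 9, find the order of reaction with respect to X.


rate ∝ [X]^n
3^n = 9 → n = 2
Order in X: 2

2


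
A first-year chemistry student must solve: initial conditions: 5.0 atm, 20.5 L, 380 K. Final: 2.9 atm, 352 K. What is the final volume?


P1V1/T1 = P2V2/T2
V2 = P1V1T2/(T1P2)
= 5.0×20.5×352/(380×2.9)
= 32.74 L

32.74 L


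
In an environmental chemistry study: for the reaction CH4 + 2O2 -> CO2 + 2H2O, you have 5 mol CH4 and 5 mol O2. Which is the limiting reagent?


Mole ratio available / coefficient:
  CH4: 5/1 = 5.000
  O2: 5/2 = 2.500
Smaller ratio is limiting.

O2


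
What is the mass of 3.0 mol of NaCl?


M(NaCl) = 58.44 g/mol
mass = n × M = 3.0 × 58.44 = 175.32 g

175.32 g


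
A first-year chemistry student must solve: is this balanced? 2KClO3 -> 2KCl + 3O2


Equation: 2KClO3 -> 2KCl + 3O2
Check atoms: Cl: 2=2, K: 2=2, O: 6=6
Balanced

Yes, balanced


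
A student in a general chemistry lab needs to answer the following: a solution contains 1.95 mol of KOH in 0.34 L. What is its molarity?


M = n/V = 1.95/0.34 = 5.735 mol/L

5.735 M


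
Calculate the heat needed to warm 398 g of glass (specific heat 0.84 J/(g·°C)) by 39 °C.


q = mcΔT = 398 × 0.84 × 39
= 13038.48 J

13038.48 J


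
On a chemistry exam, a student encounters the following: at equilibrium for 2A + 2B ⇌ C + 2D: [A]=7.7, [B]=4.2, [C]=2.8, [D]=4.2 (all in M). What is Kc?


Kc = [C][D]^2/([A]^2[B]^2)
= (2.8^1 × 4.2^2)/(7.7^2 × 4.2^2)
= 49.392/1045.8756
= 0.04723

0.04723


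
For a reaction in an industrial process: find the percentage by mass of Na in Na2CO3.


M(Na2CO3) = 2×22.99 + 1×12.01 + 3×16.0 = 105.99 g/mol
Mass of Na = 2 × 22.99 = 45.98 g/mol
% Na = 45.98/105.99 × 100 = 43.38%

43.38%


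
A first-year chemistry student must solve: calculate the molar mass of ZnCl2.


M(ZnCl2) = 1×65.38 + 2×35.45
= 65.38 + 70.9
= 136.28 g/mol

136.28 g/mol


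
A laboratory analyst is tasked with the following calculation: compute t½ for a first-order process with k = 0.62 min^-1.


t½ = ln2/k = 0.693147/(0.62 min^-1)
= 1.118 min

1.118 min


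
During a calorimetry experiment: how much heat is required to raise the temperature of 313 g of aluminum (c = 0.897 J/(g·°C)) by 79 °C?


q = mcΔT = 313 × 0.897 × 79
= 22180.12 J

22180.12 J


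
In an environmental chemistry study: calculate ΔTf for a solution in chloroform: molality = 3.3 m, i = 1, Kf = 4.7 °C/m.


ΔTf = Kf × m × i
= 4.7 × 3.3 × 1
= 15.51 °C

15.51 °C


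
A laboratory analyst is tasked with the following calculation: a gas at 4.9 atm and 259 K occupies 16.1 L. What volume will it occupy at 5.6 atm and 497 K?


P1V1/T1 = P2V2/T2
V2 = P1V1T2/(T1P2)
= 4.9×16.1×497/(259×5.6)
= 27.033 L

27.033 L


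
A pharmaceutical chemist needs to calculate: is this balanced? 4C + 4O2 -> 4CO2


Equation: 4C + 4O2 -> 4CO2
Check atoms: C: 4=4, O: 8=8
Balanced

Yes, balanced


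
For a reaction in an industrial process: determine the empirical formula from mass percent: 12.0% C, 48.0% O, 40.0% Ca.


Assume 100 g sample. Moles of each element:
  C: 12.0/12.01 = 0.999 mol
  O: 48.0/16.0 = 3.0 mol
  Ca: 40.0/40.08 = 0.998 mol
Divide by smallest (0.998):
  C: 0.999/0.998 = 1.0
  O: 3.0/0.998 = 3.01
  Ca: 0.998/0.998 = 1.0
Empirical formula: CaCO3

CaCO3


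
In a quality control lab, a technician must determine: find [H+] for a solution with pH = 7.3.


[H+] = 10^(-pH) = 10^(-7.3)
= 5.01×10^-8 M

5.01×10^-8 M


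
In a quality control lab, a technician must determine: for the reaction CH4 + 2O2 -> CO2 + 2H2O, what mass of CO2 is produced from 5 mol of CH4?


Mole ratio CO2:CH4 = 1:1
n(CO2) = 5 × 1/1 = 5.000 mol
mass = 5.000 × 44.01 = 220.05 g

220.05 g


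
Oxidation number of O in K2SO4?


O is usually -2
Oxidation number: -2

-2


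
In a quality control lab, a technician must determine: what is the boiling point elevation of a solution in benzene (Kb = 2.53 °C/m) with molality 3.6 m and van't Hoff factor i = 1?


ΔTb = Kb × m × i
= 2.53 × 3.6 × 1
= 9.108 °C

9.108 °C


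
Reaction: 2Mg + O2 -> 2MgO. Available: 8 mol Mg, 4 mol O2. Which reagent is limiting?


Mole ratio available / coefficient:
  Mg: 8/2 = 4.000
  O2: 4/1 = 4.000
Smaller ratio is limiting.

neither (stoichiometric); Mg and O2 are fully consumed


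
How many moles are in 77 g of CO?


M(CO) = 28.01 g/mol
n = mass/M = 77/28.01 = 2.749 mol

2.749 mol


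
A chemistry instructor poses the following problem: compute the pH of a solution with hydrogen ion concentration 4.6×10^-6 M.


pH = -log10([H+]) = -log10(4.6×10^-6)
= 6 - log10(4.6)
= 6 - 0.66
= 5.34

5.34


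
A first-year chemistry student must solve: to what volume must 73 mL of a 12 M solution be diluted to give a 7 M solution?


C1V1 = C2V2
12 × 73 = 7 × V2
V2 = 876/7 = 125.14 mL

125.14 mL


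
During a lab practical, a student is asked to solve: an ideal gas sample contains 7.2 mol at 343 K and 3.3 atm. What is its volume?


PV = nRT  (R = 0.08206 L·atm/(mol·K))
V = nRT/P = 7.2×0.08206×343/3.3
= 61.411 L

61.411 L


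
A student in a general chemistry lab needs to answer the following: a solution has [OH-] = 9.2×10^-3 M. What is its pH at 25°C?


pOH = -log10([OH-]) = -log10(9.2×10^-3)
= 3 - log10(9.2) = 2.04
pH = 14 - pOH = 14 - 2.04 = 11.96

11.96


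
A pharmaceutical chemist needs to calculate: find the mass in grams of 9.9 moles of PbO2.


M(PbO2) = 239.2 g/mol
mass = n × M = 9.9 × 239.2 = 2368.08 g

2368.08 g


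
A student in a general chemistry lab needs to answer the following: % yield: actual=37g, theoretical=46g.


% yield = actual/theoretical × 100
= 37/46 × 100
= 80.43%

80.43%


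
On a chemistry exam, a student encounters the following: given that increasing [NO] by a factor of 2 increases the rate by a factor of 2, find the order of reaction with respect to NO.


rate ∝ [NO]^n
2^n = 2 → n = 1
Order in NO: 1

1


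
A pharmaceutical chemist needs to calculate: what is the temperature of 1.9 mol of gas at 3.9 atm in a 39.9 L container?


PV = nRT  (R = 0.08206 L·atm/(mol·K))
T = PV/(nR) = 3.9×39.9/(1.9×0.08206)
= 155.61/0.155914
= 998.05 K

998.05 K


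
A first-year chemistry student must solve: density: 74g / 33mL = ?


ρ = mass/volume
= 74/33
= 2.242 g/mL

2.242 g/mL


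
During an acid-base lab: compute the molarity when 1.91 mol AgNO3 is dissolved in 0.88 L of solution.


M = n/V = 1.91/0.88 = 2.170 mol/L

2.170 M


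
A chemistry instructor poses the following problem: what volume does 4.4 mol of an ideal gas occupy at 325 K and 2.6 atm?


PV = nRT  (R = 0.08206 L·atm/(mol·K))
V = nRT/P = 4.4×0.08206×325/2.6
= 45.133 L

45.133 L


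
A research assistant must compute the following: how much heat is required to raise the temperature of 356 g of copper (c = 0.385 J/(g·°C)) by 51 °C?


q = mcΔT = 356 × 0.385 × 51
= 6990.06 J

6990.06 J


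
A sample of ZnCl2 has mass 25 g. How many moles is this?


M(ZnCl2) = 136.28 g/mol
n = mass/M = 25/136.28 = 0.1834 mol

0.1834 mol


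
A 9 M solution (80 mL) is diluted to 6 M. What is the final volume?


C1V1 = C2V2
9 × 80 = 6 × V2
V2 = 720/6 = 120.0 mL

120.0 mL


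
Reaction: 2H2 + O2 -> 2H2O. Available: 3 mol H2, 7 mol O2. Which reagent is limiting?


Mole ratio available / coefficient:
  H2: 3/2 = 1.500
  O2: 7/1 = 7.000
Smaller ratio is limiting.

H2


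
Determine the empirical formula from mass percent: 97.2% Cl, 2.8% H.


Assume 100 g sample. Moles of each element:
  Cl: 97.2/35.45 = 2.742 mol
  H: 2.8/1.008 = 2.778 mol
Divide by smallest (2.742):
  Cl: 2.742/2.742 = 1.0
  H: 2.778/2.742 = 1.01
Empirical formula: HCl

HCl


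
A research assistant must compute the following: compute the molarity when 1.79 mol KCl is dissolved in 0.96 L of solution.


M = n/V = 1.79/0.96 = 1.865 mol/L

1.865 M


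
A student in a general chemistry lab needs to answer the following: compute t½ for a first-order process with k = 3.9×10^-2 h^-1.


t½ = ln2/k = 0.693147/(3.9×10^-2 h^-1)
= 17.77 h

17.77 h


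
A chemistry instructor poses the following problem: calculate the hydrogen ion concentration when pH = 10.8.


[H+] = 10^(-pH) = 10^(-10.8)
= 1.58×10^-11 M

1.58×10^-11 M


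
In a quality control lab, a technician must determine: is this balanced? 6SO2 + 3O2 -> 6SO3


Equation: 6SO2 + 3O2 -> 6SO3
Check atoms: O: 18=18, S: 6=6
Balanced

Yes, balanced


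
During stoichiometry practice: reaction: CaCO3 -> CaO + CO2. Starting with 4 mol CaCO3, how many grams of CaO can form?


Mole ratio CaO:CaCO3 = 1:1
n(CaO) = 4 × 1/1 = 4.000 mol
mass = 4.000 × 56.08 = 224.32 g

224.32 g


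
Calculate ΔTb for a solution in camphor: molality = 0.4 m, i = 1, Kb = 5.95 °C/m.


ΔTb = Kb × m × i
= 5.95 × 0.4 × 1
= 2.38 °C

2.38 °C


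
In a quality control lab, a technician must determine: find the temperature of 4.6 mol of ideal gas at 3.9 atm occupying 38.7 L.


PV = nRT  (R = 0.08206 L·atm/(mol·K))
T = PV/(nR) = 3.9×38.7/(4.6×0.08206)
= 150.93/0.377476
= 399.84 K

399.84 K


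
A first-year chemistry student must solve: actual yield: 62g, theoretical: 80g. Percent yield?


% yield = actual/theoretical × 100
= 62/80 × 100
= 77.5%

77.5%


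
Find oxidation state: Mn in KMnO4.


(+1) + x + 4(-2) = 0, so x = +7
Oxidation number: +7

+7


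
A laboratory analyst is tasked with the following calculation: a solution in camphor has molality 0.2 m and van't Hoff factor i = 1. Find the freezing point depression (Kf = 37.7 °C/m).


ΔTf = Kf × m × i
= 37.7 × 0.2 × 1
= 7.54 °C

7.54 °C


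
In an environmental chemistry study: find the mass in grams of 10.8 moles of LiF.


M(LiF) = 25.94 g/mol
mass = n × M = 10.8 × 25.94 = 280.15 g

280.15 g


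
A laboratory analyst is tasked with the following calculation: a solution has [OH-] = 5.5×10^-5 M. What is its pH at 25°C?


pOH = -log10([OH-]) = -log10(5.5×10^-5)
= 5 - log10(5.5) = 4.26
pH = 14 - pOH = 14 - 4.26 = 9.74

9.74


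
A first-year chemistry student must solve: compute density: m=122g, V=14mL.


ρ = mass/volume
= 122/14
= 8.714 g/mL

8.714 g/mL


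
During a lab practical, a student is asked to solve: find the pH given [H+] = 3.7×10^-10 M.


pH = -log10([H+]) = -log10(3.7×10^-10)
= 10 - log10(3.7)
= 10 - 0.57
= 9.43

9.43


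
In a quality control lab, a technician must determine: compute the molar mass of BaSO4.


M(BaSO4) = 1×137.33 + 1×32.07 + 4×16.0
= 137.33 + 32.07 + 64.0
= 233.4 g/mol

233.4 g/mol


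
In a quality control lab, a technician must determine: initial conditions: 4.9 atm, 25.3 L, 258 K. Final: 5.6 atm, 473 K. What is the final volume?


P1V1/T1 = P2V2/T2
V2 = P1V1T2/(T1P2)
= 4.9×25.3×473/(258×5.6)
= 40.585 L

40.585 L


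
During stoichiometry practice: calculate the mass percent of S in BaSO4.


M(BaSO4) = 1×137.33 + 1×32.07 + 4×16.0 = 233.40 g/mol
Mass of S = 1 × 32.07 = 32.07 g/mol
% S = 32.07/233.40 × 100 = 13.74%

13.74%


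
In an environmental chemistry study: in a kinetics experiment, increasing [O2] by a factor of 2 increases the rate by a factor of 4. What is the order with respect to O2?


rate ∝ [O2]^n
2^n = 4 → n = 2
Order in O2: 2

2


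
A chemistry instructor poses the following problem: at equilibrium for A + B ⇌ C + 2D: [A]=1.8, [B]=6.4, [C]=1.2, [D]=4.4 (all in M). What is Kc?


Kc = [C][D]^2/([A][B])
= (1.2^1 × 4.4^2)/(1.8^1 × 6.4^1)
= 23.232/11.52
= 2.017

2.017


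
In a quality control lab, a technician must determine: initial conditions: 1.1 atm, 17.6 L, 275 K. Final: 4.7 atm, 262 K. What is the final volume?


P1V1/T1 = P2V2/T2
V2 = P1V1T2/(T1P2)
= 1.1×17.6×262/(275×4.7)
= 3.924 L

3.924 L


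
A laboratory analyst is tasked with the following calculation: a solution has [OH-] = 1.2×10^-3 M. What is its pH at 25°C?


pOH = -log10([OH-]) = -log10(1.2×10^-3)
= 3 - log10(1.2) = 2.92
pH = 14 - pOH = 14 - 2.92 = 11.08

11.08


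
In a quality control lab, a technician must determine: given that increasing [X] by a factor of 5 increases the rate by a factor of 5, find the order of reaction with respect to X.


rate ∝ [X]^n
5^n = 5 → n = 1
Order in X: 1

1


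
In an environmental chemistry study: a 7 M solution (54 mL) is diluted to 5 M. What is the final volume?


C1V1 = C2V2
7 × 54 = 5 × V2
V2 = 378/5 = 75.6 mL

75.6 mL


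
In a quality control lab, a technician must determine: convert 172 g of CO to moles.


M(CO) = 28.01 g/mol
n = mass/M = 172/28.01 = 6.1407 mol

6.1407 mol


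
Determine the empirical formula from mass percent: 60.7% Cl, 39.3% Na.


Assume 100 g sample. Moles of each element:
  Cl: 60.7/35.45 = 1.712 mol
  Na: 39.3/22.99 = 1.709 mol
Divide by smallest (1.709):
  Cl: 1.712/1.709 = 1.0
  Na: 1.709/1.709 = 1.0
Empirical formula: NaCl

NaCl


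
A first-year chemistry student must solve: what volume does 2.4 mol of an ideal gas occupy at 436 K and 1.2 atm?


PV = nRT  (R = 0.08206 L·atm/(mol·K))
V = nRT/P = 2.4×0.08206×436/1.2
= 71.556 L

71.556 L


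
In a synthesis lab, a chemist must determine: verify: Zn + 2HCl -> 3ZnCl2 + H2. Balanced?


Equation: Zn + 2HCl -> 3ZnCl2 + H2
Check atoms: Cl: 2≠6, H: 2=2, Zn: 1≠3
Not balanced

No, not balanced


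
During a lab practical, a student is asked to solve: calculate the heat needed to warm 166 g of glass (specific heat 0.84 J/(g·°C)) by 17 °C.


q = mcΔT = 166 × 0.84 × 17
= 2370.48 J

2370.48 J


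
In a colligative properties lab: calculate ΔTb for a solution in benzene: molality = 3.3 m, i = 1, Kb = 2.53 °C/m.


ΔTb = Kb × m × i
= 2.53 × 3.3 × 1
= 8.349 °C

8.349 °C


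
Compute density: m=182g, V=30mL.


ρ = mass/volume
= 182/30
= 6.067 g/mL

6.067 g/mL


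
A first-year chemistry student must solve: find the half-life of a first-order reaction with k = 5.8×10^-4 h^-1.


t½ = ln2/k = 0.693147/(5.8×10^-4 h^-1)
= 1195 h

1195 h


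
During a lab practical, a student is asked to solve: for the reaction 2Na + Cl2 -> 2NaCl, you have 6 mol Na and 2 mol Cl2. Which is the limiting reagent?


Mole ratio available / coefficient:
  Na: 6/2 = 3.000
  Cl2: 2/1 = 2.000
Smaller ratio is limiting.

Cl2


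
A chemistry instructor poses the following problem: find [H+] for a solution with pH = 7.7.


[H+] = 10^(-pH) = 10^(-7.7)
= 2.0×10^-8 M

2.0×10^-8 M


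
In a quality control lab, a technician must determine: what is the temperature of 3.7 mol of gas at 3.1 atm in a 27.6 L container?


PV = nRT  (R = 0.08206 L·atm/(mol·K))
T = PV/(nR) = 3.1×27.6/(3.7×0.08206)
= 85.56/0.303622
= 281.80 K

281.80 K


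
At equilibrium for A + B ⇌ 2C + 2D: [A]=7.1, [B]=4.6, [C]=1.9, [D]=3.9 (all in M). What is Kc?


Kc = [C]^2[D]^2/([A][B])
= (1.9^2 × 3.9^2)/(7.1^1 × 4.6^1)
= 54.9081/32.66
= 1.681

1.681


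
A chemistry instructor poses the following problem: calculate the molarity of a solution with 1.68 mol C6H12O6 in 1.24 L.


M = n/V = 1.68/1.24 = 1.355 mol/L

1.355 M


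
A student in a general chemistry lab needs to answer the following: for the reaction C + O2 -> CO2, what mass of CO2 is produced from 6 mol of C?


Mole ratio CO2:C = 1:1
n(CO2) = 6 × 1/1 = 6.000 mol
mass = 6.000 × 44.01 = 264.06 g

264.06 g


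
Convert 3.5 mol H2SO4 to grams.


M(H2SO4) = 98.09 g/mol
mass = n × M = 3.5 × 98.09 = 343.32 g

343.32 g


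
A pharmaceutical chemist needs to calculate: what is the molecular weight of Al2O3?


M(Al2O3) = 2×26.98 + 3×16.0
= 53.96 + 48.0
= 101.96 g/mol

101.96 g/mol


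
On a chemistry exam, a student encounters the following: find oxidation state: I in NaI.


halide: -1
Oxidation number: -1

-1


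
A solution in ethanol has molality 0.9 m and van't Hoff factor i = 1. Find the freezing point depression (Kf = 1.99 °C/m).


ΔTf = Kf × m × i
= 1.99 × 0.9 × 1
= 1.791 °C

1.791 °C


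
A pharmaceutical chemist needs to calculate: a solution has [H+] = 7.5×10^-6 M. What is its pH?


pH = -log10([H+]) = -log10(7.5×10^-6)
= 6 - log10(7.5)
= 6 - 0.88
= 5.12

5.12


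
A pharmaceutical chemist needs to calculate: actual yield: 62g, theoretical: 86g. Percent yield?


% yield = actual/theoretical × 100
= 62/86 × 100
= 72.09%

72.09%


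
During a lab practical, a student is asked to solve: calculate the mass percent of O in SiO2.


M(SiO2) = 1×28.09 + 2×16.0 = 60.09 g/mol
Mass of O = 2 × 16.0 = 32.00 g/mol
% O = 32.00/60.09 × 100 = 53.25%

53.25%


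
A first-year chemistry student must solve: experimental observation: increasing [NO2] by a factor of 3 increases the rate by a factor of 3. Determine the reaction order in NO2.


rate ∝ [NO2]^n
3^n = 3 → n = 1
Order in NO2: 1

1


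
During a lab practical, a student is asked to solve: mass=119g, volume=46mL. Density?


ρ = mass/volume
= 119/46
= 2.587 g/mL

2.587 g/mL


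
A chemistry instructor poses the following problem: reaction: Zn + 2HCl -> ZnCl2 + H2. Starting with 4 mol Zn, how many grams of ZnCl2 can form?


Mole ratio ZnCl2:Zn = 1:1
n(ZnCl2) = 4 × 1/1 = 4.000 mol
mass = 4.000 × 136.28 = 545.12 g

545.12 g


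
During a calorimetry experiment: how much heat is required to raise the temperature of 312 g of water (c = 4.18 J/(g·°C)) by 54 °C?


q = mcΔT = 312 × 4.18 × 54
= 70424.64 J

70424.64 J


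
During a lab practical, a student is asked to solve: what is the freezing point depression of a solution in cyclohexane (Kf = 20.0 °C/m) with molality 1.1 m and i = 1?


ΔTf = Kf × m × i
= 20.0 × 1.1 × 1
= 22.0 °C

22.0 °C


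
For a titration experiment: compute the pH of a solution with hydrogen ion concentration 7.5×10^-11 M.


pH = -log10([H+]) = -log10(7.5×10^-11)
= 11 - log10(7.5)
= 11 - 0.88
= 10.12

10.12


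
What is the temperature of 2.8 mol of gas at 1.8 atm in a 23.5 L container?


PV = nRT  (R = 0.08206 L·atm/(mol·K))
T = PV/(nR) = 1.8×23.5/(2.8×0.08206)
= 42.30/0.229768
= 184.10 K

184.10 K


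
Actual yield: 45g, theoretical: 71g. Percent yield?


% yield = actual/theoretical × 100
= 45/71 × 100
= 63.38%

63.38%


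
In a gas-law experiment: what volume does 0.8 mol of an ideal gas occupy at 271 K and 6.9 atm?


PV = nRT  (R = 0.08206 L·atm/(mol·K))
V = nRT/P = 0.8×0.08206×271/6.9
= 2.578 L

2.578 L


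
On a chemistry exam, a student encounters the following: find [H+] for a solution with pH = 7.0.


[H+] = 10^(-pH) = 10^(-7.0)
= 1.0×10^-7 M

1.0×10^-7 M


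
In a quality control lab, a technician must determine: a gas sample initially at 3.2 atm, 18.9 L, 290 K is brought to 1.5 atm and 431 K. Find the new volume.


P1V1/T1 = P2V2/T2
V2 = P1V1T2/(T1P2)
= 3.2×18.9×431/(290×1.5)
= 59.924 L

59.924 L


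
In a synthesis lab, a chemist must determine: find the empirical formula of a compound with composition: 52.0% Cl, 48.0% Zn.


Assume 100 g sample. Moles of each element:
  Cl: 52.0/35.45 = 1.467 mol
  Zn: 48.0/65.38 = 0.734 mol
Divide by smallest (0.734):
  Cl: 1.467/0.734 = 2.0
  Zn: 0.734/0.734 = 1.0
Empirical formula: ZnCl2

ZnCl2


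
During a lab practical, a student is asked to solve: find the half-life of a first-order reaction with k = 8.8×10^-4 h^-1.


t½ = ln2/k = 0.693147/(8.8×10^-4 h^-1)
= 787.7 h

787.7 h


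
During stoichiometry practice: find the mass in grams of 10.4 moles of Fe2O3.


M(Fe2O3) = 159.7 g/mol
mass = n × M = 10.4 × 159.7 = 1660.88 g

1660.88 g


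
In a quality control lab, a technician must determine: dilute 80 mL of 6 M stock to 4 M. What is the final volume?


C1V1 = C2V2
6 × 80 = 4 × V2
V2 = 480/4 = 120.0 mL

120.0 mL


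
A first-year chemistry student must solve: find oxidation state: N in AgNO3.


(+1) + x + 3(-2) = 0, so x = +5
Oxidation number: +5

+5


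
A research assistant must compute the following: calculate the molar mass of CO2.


M(CO2) = 1×12.01 + 2×16.0
= 12.01 + 32.0
= 44.01 g/mol

44.01 g/mol


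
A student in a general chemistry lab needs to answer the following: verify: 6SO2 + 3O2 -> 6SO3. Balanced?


Equation: 6SO2 + 3O2 -> 6SO3
Check atoms: O: 18=18, S: 6=6
Balanced

Yes, balanced


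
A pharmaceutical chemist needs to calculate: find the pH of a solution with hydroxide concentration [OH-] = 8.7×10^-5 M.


pOH = -log10([OH-]) = -log10(8.7×10^-5)
= 5 - log10(8.7) = 4.06
pH = 14 - pOH = 14 - 4.06 = 9.94

9.94


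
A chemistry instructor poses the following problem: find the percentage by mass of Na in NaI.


M(NaI) = 1×22.99 + 1×126.9 = 149.89 g/mol
Mass of Na = 1 × 22.99 = 22.99 g/mol
% Na = 22.99/149.89 × 100 = 15.34%

15.34%


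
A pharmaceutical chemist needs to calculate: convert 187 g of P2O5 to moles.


M(P2O5) = 141.94 g/mol
n = mass/M = 187/141.94 = 1.3175 mol

1.3175 mol


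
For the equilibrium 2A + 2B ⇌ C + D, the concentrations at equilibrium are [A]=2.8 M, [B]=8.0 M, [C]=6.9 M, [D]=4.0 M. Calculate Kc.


Kc = [C][D]/([A]^2[B]^2)
= (6.9^1 × 4.0^1)/(2.8^2 × 8.0^2)
= 27.6/501.76
= 0.05501

0.05501


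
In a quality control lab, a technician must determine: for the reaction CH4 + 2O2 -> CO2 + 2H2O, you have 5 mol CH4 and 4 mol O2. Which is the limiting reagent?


Mole ratio available / coefficient:
  CH4: 5/1 = 5.000
  O2: 4/2 = 2.000
Smaller ratio is limiting.

O2


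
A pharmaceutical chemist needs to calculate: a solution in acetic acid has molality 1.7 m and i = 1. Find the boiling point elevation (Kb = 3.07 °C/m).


ΔTb = Kb × m × i
= 3.07 × 1.7 × 1
= 5.219 °C

5.219 °C


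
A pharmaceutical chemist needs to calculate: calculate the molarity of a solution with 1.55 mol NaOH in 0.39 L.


M = n/V = 1.55/0.39 = 3.974 mol/L

3.974 M


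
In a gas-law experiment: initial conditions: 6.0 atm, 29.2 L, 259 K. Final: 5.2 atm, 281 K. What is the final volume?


P1V1/T1 = P2V2/T2
V2 = P1V1T2/(T1P2)
= 6.0×29.2×281/(259×5.2)
= 36.554 L

36.554 L


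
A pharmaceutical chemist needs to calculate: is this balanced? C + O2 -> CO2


Equation: C + O2 -> CO2
Check atoms: C: 1=1, O: 2=2
Balanced

Yes, balanced


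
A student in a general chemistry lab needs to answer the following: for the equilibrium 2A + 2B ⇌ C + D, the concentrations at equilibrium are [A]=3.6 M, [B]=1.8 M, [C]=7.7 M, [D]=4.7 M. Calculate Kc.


Kc = [C][D]/([A]^2[B]^2)
= (7.7^1 × 4.7^1)/(3.6^2 × 1.8^2)
= 36.19/41.9904
= 0.8619

0.8619


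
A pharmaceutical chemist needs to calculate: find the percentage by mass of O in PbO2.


M(PbO2) = 1×207.2 + 2×16.0 = 239.20 g/mol
Mass of O = 2 × 16.0 = 32.00 g/mol
% O = 32.00/239.20 × 100 = 13.38%

13.38%


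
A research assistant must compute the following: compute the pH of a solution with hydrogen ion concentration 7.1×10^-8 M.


pH = -log10([H+]) = -log10(7.1×10^-8)
= 8 - log10(7.1)
= 8 - 0.85
= 7.15

7.15


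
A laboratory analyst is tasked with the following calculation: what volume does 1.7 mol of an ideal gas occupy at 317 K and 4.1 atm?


PV = nRT  (R = 0.08206 L·atm/(mol·K))
V = nRT/P = 1.7×0.08206×317/4.1
= 10.786 L

10.786 L


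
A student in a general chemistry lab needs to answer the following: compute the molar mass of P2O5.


M(P2O5) = 2×30.97 + 5×16.0
= 61.94 + 80.0
= 141.94 g/mol

141.94 g/mol


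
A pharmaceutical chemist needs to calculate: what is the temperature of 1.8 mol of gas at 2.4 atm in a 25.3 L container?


PV = nRT  (R = 0.08206 L·atm/(mol·K))
T = PV/(nR) = 2.4×25.3/(1.8×0.08206)
= 60.72/0.147708
= 411.08 K

411.08 K


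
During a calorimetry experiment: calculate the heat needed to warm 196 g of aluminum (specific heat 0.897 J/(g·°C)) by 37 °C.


q = mcΔT = 196 × 0.897 × 37
= 6505.04 J

6505.04 J


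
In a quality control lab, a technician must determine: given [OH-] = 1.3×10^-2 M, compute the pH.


pOH = -log10([OH-]) = -log10(1.3×10^-2)
= 2 - log10(1.3) = 1.89
pH = 14 - pOH = 14 - 1.89 = 12.11

12.11


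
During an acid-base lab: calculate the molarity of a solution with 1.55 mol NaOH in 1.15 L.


M = n/V = 1.55/1.15 = 1.348 mol/L

1.348 M


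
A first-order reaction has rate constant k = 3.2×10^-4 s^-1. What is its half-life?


t½ = ln2/k = 0.693147/(3.2×10^-4 s^-1)
= 2166 s

2166 s


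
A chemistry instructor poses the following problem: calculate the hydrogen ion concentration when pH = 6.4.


[H+] = 10^(-pH) = 10^(-6.4)
= 3.98×10^-7 M

3.98×10^-7 M


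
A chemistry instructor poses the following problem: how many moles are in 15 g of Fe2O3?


M(Fe2O3) = 159.7 g/mol
n = mass/M = 15/159.7 = 0.0939 mol

0.0939 mol


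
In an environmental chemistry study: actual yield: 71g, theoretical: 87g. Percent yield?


% yield = actual/theoretical × 100
= 71/87 × 100
= 81.61%

81.61%


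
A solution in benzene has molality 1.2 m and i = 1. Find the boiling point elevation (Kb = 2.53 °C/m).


ΔTb = Kb × m × i
= 2.53 × 1.2 × 1
= 3.036 °C

3.036 °C


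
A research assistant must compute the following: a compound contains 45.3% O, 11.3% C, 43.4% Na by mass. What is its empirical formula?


Assume 100 g sample. Moles of each element:
  O: 45.3/16.0 = 2.831 mol
  C: 11.3/12.01 = 0.941 mol
  Na: 43.4/22.99 = 1.888 mol
Divide by smallest (0.941):
  O: 2.831/0.941 = 3.01
  C: 0.941/0.941 = 1.0
  Na: 1.888/0.941 = 2.01
Empirical formula: Na2CO3

Na2CO3


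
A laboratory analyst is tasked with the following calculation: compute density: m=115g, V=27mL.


ρ = mass/volume
= 115/27
= 4.259 g/mL

4.259 g/mL


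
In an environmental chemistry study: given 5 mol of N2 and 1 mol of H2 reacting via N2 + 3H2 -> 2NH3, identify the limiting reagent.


Mole ratio available / coefficient:
  N2: 5/1 = 5.000
  H2: 1/3 = 0.333
Smaller ratio is limiting.

H2


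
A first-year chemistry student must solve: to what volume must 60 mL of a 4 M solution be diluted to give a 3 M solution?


C1V1 = C2V2
4 × 60 = 3 × V2
V2 = 240/3 = 80.0 mL

80.0 mL


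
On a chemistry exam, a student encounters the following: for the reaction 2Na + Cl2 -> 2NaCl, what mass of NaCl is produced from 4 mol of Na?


Mole ratio NaCl:Na = 2:2
n(NaCl) = 4 × 2/2 = 4.000 mol
mass = 4.000 × 58.44 = 233.76 g

233.76 g


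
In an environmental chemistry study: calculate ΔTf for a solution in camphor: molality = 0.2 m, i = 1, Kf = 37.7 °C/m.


ΔTf = Kf × m × i
= 37.7 × 0.2 × 1
= 7.54 °C

7.54 °C


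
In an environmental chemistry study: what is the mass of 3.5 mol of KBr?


M(KBr) = 119.0 g/mol
mass = n × M = 3.5 × 119.0 = 416.50 g

416.50 g


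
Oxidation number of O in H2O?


O is usually -2
Oxidation number: -2

-2


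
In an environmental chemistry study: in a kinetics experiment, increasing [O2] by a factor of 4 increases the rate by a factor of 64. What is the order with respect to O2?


rate ∝ [O2]^n
4^n = 64 → n = 3
Order in O2: 3

3


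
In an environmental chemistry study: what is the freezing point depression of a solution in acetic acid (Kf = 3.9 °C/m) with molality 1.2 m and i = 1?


ΔTf = Kf × m × i
= 3.9 × 1.2 × 1
= 4.68 °C

4.68 °C


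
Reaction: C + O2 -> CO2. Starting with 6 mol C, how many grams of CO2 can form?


Mole ratio CO2:C = 1:1
n(CO2) = 6 × 1/1 = 6.000 mol
mass = 6.000 × 44.01 = 264.06 g

264.06 g


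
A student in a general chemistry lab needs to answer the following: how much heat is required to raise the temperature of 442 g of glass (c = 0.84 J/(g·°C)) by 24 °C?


q = mcΔT = 442 × 0.84 × 24
= 8910.72 J

8910.72 J


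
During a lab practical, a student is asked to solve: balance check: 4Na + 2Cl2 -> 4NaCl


Equation: 4Na + 2Cl2 -> 4NaCl
Check atoms: Cl: 4=4, Na: 4=4
Balanced

Yes, balanced


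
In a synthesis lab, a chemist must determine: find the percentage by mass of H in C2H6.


M(C2H6) = 2×12.01 + 6×1.008 = 30.068 g/mol
Mass of H = 6 × 1.008 = 6.048 g/mol
% H = 6.048/30.068 × 100 = 20.11%

20.11%


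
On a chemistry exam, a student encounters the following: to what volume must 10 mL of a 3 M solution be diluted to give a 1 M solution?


C1V1 = C2V2
3 × 10 = 1 × V2
V2 = 30/1 = 30.0 mL

30.0 mL


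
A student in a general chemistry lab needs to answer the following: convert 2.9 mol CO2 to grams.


M(CO2) = 44.01 g/mol
mass = n × M = 2.9 × 44.01 = 127.63 g

127.63 g


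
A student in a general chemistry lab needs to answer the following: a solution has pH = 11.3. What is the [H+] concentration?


[H+] = 10^(-pH) = 10^(-11.3)
= 5.01×10^-12 M

5.01×10^-12 M


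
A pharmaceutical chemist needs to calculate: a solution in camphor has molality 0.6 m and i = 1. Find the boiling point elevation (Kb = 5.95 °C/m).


ΔTb = Kb × m × i
= 5.95 × 0.6 × 1
= 3.57 °C

3.57 °C


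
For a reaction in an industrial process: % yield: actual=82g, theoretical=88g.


% yield = actual/theoretical × 100
= 82/88 × 100
= 93.18%

93.18%


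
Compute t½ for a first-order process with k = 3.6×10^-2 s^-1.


t½ = ln2/k = 0.693147/(3.6×10^-2 s^-1)
= 19.25 s

19.25 s


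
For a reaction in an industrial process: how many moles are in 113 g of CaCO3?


M(CaCO3) = 100.09 g/mol
n = mass/M = 113/100.09 = 1.129 mol

1.129 mol


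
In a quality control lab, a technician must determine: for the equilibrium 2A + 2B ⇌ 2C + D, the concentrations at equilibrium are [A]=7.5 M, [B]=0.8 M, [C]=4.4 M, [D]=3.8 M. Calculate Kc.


Kc = [C]^2[D]/([A]^2[B]^2)
= (4.4^2 × 3.8^1)/(7.5^2 × 0.8^2)
= 73.568/36
= 2.044

2.044


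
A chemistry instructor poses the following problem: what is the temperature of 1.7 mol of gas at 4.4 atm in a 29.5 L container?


PV = nRT  (R = 0.08206 L·atm/(mol·K))
T = PV/(nR) = 4.4×29.5/(1.7×0.08206)
= 129.80/0.139502
= 930.45 K

930.45 K


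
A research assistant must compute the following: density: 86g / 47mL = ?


ρ = mass/volume
= 86/47
= 1.83 g/mL

1.83 g/mL


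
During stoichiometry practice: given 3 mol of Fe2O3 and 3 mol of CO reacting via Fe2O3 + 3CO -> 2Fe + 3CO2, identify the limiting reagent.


Mole ratio available / coefficient:
  Fe2O3: 3/1 = 3.000
  CO: 3/3 = 1.000
Smaller ratio is limiting.

CO


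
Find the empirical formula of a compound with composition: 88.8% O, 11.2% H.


Assume 100 g sample. Moles of each element:
  O: 88.8/16.0 = 5.55 mol
  H: 11.2/1.008 = 11.111 mol
Divide by smallest (5.55):
  O: 5.55/5.55 = 1.0
  H: 11.111/5.55 = 2.0
Empirical formula: H2O

H2O
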